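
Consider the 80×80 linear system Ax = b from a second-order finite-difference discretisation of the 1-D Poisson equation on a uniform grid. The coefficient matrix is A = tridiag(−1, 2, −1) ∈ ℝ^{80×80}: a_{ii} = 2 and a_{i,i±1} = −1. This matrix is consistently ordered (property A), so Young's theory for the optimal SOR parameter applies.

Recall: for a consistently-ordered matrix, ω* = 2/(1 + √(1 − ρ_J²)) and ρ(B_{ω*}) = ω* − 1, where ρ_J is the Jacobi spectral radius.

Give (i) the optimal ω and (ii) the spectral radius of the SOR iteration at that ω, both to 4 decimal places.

ρ_J = max_k |cos(kπ/81)| = cos(π/81) = 0.9992
root = sin(π/81) = 0.03878  (since 1−cos² = sin²).
Young: ω* = 2/(1+√(1−ρ_J²)) = 2/(1+0.03878) = 2/1.03878 = 1.9253.
At ω = 1.9253 every |λ(B_ω)| = ω−1, so ρ_SOR = 0.9253.

ω* = 1.9253, ρ_SOR = 0.9253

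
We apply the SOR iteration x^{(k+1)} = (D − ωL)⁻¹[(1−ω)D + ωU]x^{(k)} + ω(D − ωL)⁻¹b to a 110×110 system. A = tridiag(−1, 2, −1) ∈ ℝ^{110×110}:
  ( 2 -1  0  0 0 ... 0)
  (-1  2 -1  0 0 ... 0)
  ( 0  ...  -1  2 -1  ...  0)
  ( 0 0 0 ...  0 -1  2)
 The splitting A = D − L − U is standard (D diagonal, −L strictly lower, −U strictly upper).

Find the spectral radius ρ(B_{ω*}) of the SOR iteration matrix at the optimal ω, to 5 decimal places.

n=110: λ(B_J) = 1 − λ(A)/2 = cos(kπ/111); k=1 gives ρ_J = 0.99960.
√(1−ρ_J²) = |sin(π/111)| = 0.028299
Young: ω* = 2/(1+√(1−ρ_J²)) = 2/(1+0.028299) = 2/1.028299 = 1.94496.
[ρ_SOR] ω* − 1 = 0.94496.

ρ_SOR = 0.94496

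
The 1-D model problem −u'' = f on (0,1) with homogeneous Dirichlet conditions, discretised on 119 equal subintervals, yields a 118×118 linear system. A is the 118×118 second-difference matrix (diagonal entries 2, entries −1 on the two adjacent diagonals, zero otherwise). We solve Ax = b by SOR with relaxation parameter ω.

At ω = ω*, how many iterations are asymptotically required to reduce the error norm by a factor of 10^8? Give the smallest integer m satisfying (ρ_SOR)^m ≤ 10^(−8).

½·tridiag(1,0,1) at n=118: λ_k = cos(kπ/119); max |λ| at k=1 ⇒ ρ_J = cos(π/119) ≈ 0.9996515.
1 − cos²(π/119) = sin²(π/119) ⇒ √(1−ρ_J²) = sin(π/119) = 0.0263969.
Young: ω* = 2/(1+√(1−ρ_J²)) = 2/(1+0.0263969) = 2/1.0263969 = 1.9485640.
[ρ_SOR] ω* − 1 = 0.9485640.
m ≥ 8·ln10 / (−ln 0.9485640) = 348.837; smallest integer m = 349.

m = 349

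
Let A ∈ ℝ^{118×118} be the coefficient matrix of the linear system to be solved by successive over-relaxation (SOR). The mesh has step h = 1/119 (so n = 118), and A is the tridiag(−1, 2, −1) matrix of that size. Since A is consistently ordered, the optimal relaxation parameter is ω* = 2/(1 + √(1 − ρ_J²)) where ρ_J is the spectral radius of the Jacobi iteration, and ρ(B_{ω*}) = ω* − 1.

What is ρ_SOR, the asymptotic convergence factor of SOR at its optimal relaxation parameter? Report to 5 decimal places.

ρ_J = max_k |cos(kπ/119)| = cos(π/119) = 0.99965
√(1−ρ_J²) = |sin(π/119)| = 0.026397
Young: ω* = 2/(1+√(1−ρ_J²)) = 2/(1+0.026397) = 2/1.026397 = 1.94856.
[ρ_SOR] ω* − 1 = 0.94856.

ρ_SOR = 0.94856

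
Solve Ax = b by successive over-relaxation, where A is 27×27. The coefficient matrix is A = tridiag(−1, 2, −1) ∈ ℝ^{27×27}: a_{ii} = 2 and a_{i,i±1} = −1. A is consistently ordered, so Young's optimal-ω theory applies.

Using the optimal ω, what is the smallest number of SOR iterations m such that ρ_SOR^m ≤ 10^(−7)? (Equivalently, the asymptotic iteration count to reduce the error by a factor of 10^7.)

spectrum of D⁻¹(L+U) = {cos(kπ/28) : 1≤k≤27}; ρ_J = cos(π/28) = 0.9937122.
√(1−ρ_J²) simplifies to sin(π/28) = 0.1119645.
[ω*] 2 ÷ (1 + 0.1119645) = 2 ÷ 1.1119645 = 1.7986186.
ρ_SOR = ω* − 1 ≈ 0.7986186.
For 7 digits: m = 7·ln10 / (−ln 0.7986186) = 16.1181/0.224872 = 71.677; round up → m = 72.

m = 72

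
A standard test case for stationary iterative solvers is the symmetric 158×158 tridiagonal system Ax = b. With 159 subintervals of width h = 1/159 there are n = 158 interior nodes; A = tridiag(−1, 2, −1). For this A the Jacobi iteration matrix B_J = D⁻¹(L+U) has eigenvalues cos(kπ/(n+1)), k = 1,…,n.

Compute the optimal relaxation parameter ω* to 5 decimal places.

With n=158, ρ(Jacobi) = cos(π/159) = 0.99980.
1 − cos²(π/159) = sin²(π/159) ⇒ √(1−ρ_J²) = sin(π/159) = 0.019757.
ω* = 2/(1+0.019757) = 1.96125
At ω = 1.96125 every |λ(B_ω)| = ω−1, so ρ_SOR = 0.96125.

ω* = 1.96125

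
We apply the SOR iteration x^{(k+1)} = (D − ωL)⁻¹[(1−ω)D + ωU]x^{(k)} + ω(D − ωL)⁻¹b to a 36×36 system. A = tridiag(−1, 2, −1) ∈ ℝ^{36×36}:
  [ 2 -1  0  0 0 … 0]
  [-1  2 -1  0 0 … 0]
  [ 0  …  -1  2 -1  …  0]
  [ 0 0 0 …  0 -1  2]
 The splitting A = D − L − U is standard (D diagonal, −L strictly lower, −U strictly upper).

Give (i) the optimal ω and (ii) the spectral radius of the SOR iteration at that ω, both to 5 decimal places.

ω* = 1.84365, ρ_SOR = 0.84365

n=36: λ(B_J) = 1 − λ(A)/2 = cos(kπ/37); k=1 gives ρ_J = 0.99640.
root = sin(π/37) = 0.084806  (since 1−cos² = sin²).
ω* = 2/(1+0.084806) = 1.84365
ρ_SOR = ω* − 1 = 1.84365 − 1 = 0.84365.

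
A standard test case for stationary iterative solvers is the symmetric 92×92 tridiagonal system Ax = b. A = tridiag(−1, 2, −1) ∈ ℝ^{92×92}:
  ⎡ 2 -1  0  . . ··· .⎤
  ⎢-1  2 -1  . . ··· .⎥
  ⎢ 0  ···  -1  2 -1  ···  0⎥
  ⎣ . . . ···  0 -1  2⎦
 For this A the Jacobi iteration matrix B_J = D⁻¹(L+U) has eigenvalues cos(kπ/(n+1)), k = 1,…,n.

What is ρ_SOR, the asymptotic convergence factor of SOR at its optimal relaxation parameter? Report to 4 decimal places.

[ρ_J] n=92: ρ(B_J) = cos(π/(n+1)) = cos(π/93) = 0.9994.
√(1−ρ_J²) = |sin(π/93)| = 0.03377
ω* = 2/(1+0.03377) = 1.9347
ρ_SOR = ω* − 1 = 1.9347 − 1 = 0.9347.

ρ_SOR = 0.9347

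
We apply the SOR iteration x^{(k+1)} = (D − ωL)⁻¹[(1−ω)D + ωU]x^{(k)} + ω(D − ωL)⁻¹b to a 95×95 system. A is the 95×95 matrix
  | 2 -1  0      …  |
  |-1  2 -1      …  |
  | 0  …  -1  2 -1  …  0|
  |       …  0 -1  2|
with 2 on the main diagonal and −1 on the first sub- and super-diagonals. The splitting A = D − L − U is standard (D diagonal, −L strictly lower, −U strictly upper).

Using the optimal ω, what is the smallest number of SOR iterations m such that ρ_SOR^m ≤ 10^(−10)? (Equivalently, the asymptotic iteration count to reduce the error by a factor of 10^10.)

[ρ_J] n=95: ρ(B_J) = cos(π/(n+1)) = cos(π/96) = 0.9994646.
root = sin(π/96) = 0.0327191  (since 1−cos² = sin²).
ω* = 2 / (1 + 0.0327191) = 2 / 1.0327191 ≈ 1.9366350.
At ω = 1.9366350 every |λ(B_ω)| = ω−1, so ρ_SOR = 0.9366350.
(0.9366350)^m ≤ 10^{−10}  ⇒  m·ln(0.9366350) ≤ −10·ln10  ⇒  m ≥ 351.747  ⇒  m = 352

m = 352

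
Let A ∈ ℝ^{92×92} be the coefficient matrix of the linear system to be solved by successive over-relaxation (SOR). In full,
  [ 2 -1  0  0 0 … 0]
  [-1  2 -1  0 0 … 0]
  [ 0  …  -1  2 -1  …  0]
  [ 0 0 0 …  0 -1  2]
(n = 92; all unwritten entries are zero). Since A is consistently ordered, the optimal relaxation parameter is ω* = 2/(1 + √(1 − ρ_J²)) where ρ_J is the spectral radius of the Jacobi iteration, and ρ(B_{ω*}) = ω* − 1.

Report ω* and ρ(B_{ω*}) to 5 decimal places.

ω* = 1.93466, ρ_SOR = 0.93466

[ρ_J] n=92: ρ(B_J) = cos(π/(n+1)) = cos(π/93) = 0.99943.
√(1−ρ_J²) = |sin(π/93)| = 0.033774
Young: ω* = 2/(1+√(1−ρ_J²)) = 2/(1+0.033774) = 2/1.033774 = 1.93466.
ρ_SOR = ω* − 1 = 1.93466 − 1 = 0.93466.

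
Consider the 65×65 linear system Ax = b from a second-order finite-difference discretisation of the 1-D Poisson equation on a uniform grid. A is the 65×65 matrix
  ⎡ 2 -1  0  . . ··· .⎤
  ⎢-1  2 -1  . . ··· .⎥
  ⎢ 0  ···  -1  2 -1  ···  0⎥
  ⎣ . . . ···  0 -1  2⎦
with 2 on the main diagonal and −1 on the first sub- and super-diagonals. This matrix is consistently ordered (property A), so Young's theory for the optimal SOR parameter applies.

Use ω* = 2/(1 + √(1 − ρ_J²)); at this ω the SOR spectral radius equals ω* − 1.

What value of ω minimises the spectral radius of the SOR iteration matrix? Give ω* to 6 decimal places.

ρ_J = max_k |cos(kπ/66)| = cos(π/66) = 0.998867
√(1 − cos²(π/66)) = sin(π/66) ≈ 0.0475819.
Then 2/(1+√(1−ρ_J²)) = 2/(1+0.0475819); ω* = 2/1.0475819 = 1.909159.
ρ_SOR = ω* − 1 ≈ 0.909159.

ω* = 1.909159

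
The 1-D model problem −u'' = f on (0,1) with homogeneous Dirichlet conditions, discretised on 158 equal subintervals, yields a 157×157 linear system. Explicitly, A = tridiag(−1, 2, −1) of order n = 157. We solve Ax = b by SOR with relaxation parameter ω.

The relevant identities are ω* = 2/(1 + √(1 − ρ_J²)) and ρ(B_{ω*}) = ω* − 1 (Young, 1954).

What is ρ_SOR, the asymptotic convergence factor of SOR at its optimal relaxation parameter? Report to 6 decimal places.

ρ_SOR = 0.961011

n=157: λ(B_J) = 1 − λ(A)/2 = cos(kπ/158); k=1 gives ρ_J = 0.999802.
1 − cos²(π/158) = sin²(π/158) ⇒ √(1−ρ_J²) = sin(π/158) = 0.0198822.
ω* = 2/(1 + 0.0198822) = 2/1.0198822 = 1.961011.
[ρ_SOR] ω* − 1 = 0.961011.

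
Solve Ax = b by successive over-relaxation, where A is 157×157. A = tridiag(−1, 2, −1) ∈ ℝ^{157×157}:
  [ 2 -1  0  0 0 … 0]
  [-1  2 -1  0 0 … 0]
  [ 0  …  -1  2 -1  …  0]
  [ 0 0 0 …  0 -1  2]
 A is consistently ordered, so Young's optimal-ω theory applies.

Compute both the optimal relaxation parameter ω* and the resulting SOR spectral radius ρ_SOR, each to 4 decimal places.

ω* = 1.9610, ρ_SOR = 0.9610

[ρ_J] n=157: ρ(B_J) = cos(π/(n+1)) = cos(π/158) = 0.9998.
√(1−ρ_J²) = |sin(π/158)| = 0.01988
Young: ω* = 2/(1+√(1−ρ_J²)) = 2/(1+0.01988) = 2/1.01988 = 1.9610.
Hence ρ(B_{ω*}) = 1.9610 − 1 = 0.9610.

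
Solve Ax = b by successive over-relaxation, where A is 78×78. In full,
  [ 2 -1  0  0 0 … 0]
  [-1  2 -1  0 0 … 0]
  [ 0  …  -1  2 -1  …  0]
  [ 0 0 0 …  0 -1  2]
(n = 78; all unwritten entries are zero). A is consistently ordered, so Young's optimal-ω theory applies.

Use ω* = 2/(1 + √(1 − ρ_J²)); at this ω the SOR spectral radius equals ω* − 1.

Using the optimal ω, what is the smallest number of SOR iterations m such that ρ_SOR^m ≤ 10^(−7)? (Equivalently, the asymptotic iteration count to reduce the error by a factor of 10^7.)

spectrum of D⁻¹(L+U) = {cos(kπ/79) : 1≤k≤78}; ρ_J = cos(π/79) = 0.9992094.
1 − cos²(π/79) = sin²(π/79) ⇒ √(1−ρ_J²) = sin(π/79) = 0.0397565.
ω* = 2 / (1 + 0.0397565) = 2 / 1.0397565 ≈ 1.9235273.
Hence ρ(B_{ω*}) = 1.9235273 − 1 = 0.9235273.
ρ_SOR^m ≤ 10^(−7) ⇔ m ≥ 7·ln10/(−ln 0.9235273) = 16.1181/0.0795549 = 202.603; m = ⌈202.603⌉ = 203.

m = 203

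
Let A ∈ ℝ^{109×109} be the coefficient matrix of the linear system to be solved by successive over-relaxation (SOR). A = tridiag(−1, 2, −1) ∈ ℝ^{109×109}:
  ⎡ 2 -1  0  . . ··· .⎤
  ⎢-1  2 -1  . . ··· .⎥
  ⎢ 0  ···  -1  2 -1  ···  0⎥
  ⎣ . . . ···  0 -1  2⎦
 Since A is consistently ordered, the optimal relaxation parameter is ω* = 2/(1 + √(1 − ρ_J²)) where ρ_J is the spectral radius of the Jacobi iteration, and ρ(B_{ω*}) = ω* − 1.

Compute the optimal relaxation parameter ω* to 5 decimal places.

ω* = 1.94447

With n=109, ρ(Jacobi) = cos(π/110) = 0.99959.
root = sin(π/110) = 0.028556  (since 1−cos² = sin²).
So ω* = 2/1.028556 = 1.94447 (Young).
ρ_SOR = ω* − 1 = 1.94447 − 1 = 0.94447.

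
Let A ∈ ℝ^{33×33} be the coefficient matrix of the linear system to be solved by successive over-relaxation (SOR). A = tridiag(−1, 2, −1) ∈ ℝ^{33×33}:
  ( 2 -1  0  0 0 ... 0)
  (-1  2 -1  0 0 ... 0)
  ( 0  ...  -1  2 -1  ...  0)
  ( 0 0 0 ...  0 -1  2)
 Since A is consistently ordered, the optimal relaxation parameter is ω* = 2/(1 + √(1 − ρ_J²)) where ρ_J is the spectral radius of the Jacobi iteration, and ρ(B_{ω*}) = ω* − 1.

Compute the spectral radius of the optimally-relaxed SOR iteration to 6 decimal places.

ρ_SOR = 0.831052

B_J for the 33×33 system has eigenvalues cos(kπ/34); ρ_J = cos(π/34) = 0.995734.
√(1−ρ_J²) = |sin(π/34)| = 0.0922684
Young: ω* = 2/(1+√(1−ρ_J²)) = 2/(1+0.0922684) = 2/1.0922684 = 1.831052.
ρ_SOR = ω* − 1 = 1.831052 − 1 = 0.831052.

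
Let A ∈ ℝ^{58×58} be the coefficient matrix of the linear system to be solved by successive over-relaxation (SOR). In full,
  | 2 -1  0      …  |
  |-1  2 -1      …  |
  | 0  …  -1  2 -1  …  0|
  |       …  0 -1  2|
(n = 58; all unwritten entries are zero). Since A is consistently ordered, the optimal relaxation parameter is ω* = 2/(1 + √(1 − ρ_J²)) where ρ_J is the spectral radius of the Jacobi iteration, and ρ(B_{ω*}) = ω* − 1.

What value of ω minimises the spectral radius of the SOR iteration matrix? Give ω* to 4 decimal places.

ω* = 1.8989

ρ_J = max_k |cos(kπ/59)| = cos(π/59) = 0.9986
√(1−ρ_J²) = |sin(π/59)| = 0.05322
ω* = 2/(1 + 0.05322) = 2/1.05322 = 1.8989.
Hence ρ(B_{ω*}) = 1.8989 − 1 = 0.8989.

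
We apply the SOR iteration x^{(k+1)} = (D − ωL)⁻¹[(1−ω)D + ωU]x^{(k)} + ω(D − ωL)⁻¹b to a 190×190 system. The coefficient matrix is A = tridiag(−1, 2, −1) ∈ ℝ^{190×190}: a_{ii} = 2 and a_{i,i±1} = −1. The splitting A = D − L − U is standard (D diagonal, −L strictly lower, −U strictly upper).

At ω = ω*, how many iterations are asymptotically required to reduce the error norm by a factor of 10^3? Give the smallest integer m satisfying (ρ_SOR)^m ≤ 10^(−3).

With n=190, ρ(Jacobi) = cos(π/191) = 0.9998647.
1 − cos²(π/191) = sin²(π/191) ⇒ √(1−ρ_J²) = sin(π/191) = 0.0164474.
So ω* = 2/1.0164474 = 1.9676375 (Young).
[ρ_SOR] ω* − 1 = 0.9676375.
3·ln10 = 6.90776; −ln(0.9676375) = 0.0328977; m = ⌈6.90776/0.0328977⌉ = ⌈209.977⌉ = 210.

m = 210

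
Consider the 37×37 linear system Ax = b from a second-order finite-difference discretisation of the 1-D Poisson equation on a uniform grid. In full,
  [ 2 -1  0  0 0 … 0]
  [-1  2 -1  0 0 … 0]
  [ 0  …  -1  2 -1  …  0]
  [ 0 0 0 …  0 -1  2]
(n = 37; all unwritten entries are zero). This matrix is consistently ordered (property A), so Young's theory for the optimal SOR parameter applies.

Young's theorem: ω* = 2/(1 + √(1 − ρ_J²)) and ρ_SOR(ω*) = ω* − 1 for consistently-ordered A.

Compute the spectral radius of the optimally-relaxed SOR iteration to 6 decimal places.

ρ_SOR = 0.847440

B_J for the 37×37 system has eigenvalues cos(kπ/38); ρ_J = cos(π/38) = 0.996584.
1 − cos²(π/38) = sin²(π/38) ⇒ √(1−ρ_J²) = sin(π/38) = 0.0825793.
ω* = 2/(1 + 0.0825793) = 2/1.0825793 = 1.847440.
At ω = 1.847440 every |λ(B_ω)| = ω−1, so ρ_SOR = 0.847440.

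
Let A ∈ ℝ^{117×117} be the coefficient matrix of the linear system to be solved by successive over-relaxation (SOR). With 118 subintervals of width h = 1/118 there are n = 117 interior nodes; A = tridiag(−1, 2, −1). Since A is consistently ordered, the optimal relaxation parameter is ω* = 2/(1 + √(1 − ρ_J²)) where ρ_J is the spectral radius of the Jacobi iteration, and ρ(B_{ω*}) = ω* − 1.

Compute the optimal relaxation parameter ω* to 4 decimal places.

ω* = 1.9481

n=117: λ(B_J) = 1 − λ(A)/2 = cos(kπ/118); k=1 gives ρ_J = 0.9996.
1 − cos²(π/118) = sin²(π/118) ⇒ √(1−ρ_J²) = sin(π/118) = 0.02662.
So ω* = 2/1.02662 = 1.9481 (Young).
[ρ_SOR] ω* − 1 = 0.9481.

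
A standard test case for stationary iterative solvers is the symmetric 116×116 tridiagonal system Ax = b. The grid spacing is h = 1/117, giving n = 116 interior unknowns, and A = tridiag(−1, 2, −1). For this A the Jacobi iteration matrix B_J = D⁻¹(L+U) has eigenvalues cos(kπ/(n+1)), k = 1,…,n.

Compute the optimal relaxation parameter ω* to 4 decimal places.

ω* = 1.9477

[ρ_J] n=116: ρ(B_J) = cos(π/(n+1)) = cos(π/117) = 0.9996.
1 − cos²(π/117) = sin²(π/117) ⇒ √(1−ρ_J²) = sin(π/117) = 0.02685.
Then 2/(1+√(1−ρ_J²)) = 2/(1+0.02685); ω* = 2/1.02685 = 1.9477.
and ρ(B_{ω*}) = 1.9477 − 1 = 0.9477.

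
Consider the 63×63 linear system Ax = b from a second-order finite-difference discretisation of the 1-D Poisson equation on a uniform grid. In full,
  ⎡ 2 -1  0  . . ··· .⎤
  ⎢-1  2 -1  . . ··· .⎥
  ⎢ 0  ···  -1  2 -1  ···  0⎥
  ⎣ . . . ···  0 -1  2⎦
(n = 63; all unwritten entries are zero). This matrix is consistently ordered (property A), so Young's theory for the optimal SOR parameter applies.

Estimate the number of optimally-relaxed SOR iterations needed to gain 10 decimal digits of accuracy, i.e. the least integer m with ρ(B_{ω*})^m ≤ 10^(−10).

[ρ_J] n=63: ρ(B_J) = cos(π/(n+1)) = cos(π/64) = 0.9987955.
root = sin(π/64) = 0.0490677  (since 1−cos² = sin²).
Young: ω* = 2/(1+√(1−ρ_J²)) = 2/(1+0.0490677) = 2/1.0490677 = 1.9064547.
ρ(B_{ω*}) = ω*−1 = 0.9064547
(0.9064547)^m ≤ 10^{−10}  ⇒  m·ln(0.9064547) ≤ −10·ln10  ⇒  m ≥ 234.446  ⇒  m = 235

m = 235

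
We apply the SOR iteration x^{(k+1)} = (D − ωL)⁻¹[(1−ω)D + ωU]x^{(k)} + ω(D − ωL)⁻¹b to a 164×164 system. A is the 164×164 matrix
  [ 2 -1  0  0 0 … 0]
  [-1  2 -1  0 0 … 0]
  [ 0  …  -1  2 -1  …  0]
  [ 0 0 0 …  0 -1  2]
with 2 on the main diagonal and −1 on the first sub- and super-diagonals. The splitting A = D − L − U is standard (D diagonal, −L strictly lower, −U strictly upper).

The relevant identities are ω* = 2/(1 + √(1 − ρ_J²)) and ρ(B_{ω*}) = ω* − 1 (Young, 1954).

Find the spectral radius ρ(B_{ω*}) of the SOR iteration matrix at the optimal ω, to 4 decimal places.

ρ_SOR = 0.9626

With n=164, ρ(Jacobi) = cos(π/165) = 0.9998.
1 − cos²(π/165) = sin²(π/165) ⇒ √(1−ρ_J²) = sin(π/165) = 0.01904.
Then 2/(1+√(1−ρ_J²)) = 2/(1+0.01904); ω* = 2/1.01904 = 1.9626.
and ρ(B_{ω*}) = 1.9626 − 1 = 0.9626.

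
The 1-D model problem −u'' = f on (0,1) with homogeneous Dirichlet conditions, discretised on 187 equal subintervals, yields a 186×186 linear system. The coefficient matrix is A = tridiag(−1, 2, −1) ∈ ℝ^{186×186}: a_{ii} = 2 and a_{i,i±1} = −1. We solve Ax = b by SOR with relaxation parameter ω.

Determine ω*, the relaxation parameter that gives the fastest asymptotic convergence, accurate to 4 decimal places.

ω* = 1.9670

spectrum of D⁻¹(L+U) = {cos(kπ/187) : 1≤k≤186}; ρ_J = cos(π/187) = 0.9999.
root = sin(π/187) = 0.01680  (since 1−cos² = sin²).
ω* = 2/(1+0.01680) = 1.9670
and ρ(B_{ω*}) = 1.9670 − 1 = 0.9670.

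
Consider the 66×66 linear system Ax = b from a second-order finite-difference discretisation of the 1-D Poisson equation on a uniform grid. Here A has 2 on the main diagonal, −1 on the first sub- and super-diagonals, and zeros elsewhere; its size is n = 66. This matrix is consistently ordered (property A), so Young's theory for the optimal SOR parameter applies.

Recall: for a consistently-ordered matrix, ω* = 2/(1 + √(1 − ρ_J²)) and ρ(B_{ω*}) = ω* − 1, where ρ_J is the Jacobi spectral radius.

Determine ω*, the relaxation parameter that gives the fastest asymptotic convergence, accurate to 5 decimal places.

spectrum of D⁻¹(L+U) = {cos(kπ/67) : 1≤k≤66}; ρ_J = cos(π/67) = 0.99890.
√(1−ρ_J²) = |sin(π/67)| = 0.046872
Then 2/(1+√(1−ρ_J²)) = 2/(1+0.046872); ω* = 2/1.046872 = 1.91045.
ρ_SOR = ω* − 1 = 1.91045 − 1 = 0.91045.

ω* = 1.91045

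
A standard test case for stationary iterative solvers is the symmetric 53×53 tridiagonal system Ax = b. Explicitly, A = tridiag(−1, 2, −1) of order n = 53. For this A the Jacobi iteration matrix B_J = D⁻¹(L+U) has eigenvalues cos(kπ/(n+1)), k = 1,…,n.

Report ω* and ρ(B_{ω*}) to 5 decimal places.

ρ_J = max_k |cos(kπ/54)| = cos(π/54) = 0.99831
1 − cos²(π/54) = sin²(π/54) ⇒ √(1−ρ_J²) = sin(π/54) = 0.058145.
So ω* = 2/1.058145 = 1.89010 (Young).
ρ(B_{ω*}) = ω*−1 = 0.89010

ω* = 1.89010, ρ_SOR = 0.89010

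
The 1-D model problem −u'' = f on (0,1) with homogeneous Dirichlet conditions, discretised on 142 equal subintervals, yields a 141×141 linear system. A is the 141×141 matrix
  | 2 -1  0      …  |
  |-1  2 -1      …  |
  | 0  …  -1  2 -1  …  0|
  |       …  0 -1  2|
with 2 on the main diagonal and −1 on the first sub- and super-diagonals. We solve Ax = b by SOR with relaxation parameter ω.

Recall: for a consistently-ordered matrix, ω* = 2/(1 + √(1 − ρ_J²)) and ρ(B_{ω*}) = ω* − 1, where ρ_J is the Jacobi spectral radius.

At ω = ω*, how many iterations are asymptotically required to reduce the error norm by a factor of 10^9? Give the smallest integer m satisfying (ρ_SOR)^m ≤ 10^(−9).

[ρ_J] n=141: ρ(B_J) = cos(π/(n+1)) = cos(π/142) = 0.9997553.
√(1−ρ_J²) simplifies to sin(π/142) = 0.0221221.
ω* = 2/(1+0.0221221) = 1.9567134
[ρ_SOR] ω* − 1 = 0.9567134.
(0.9567134)^m ≤ 10^{−9}  ⇒  m·ln(0.9567134) ≤ −9·ln10  ⇒  m ≥ 468.308  ⇒  m = 469

m = 469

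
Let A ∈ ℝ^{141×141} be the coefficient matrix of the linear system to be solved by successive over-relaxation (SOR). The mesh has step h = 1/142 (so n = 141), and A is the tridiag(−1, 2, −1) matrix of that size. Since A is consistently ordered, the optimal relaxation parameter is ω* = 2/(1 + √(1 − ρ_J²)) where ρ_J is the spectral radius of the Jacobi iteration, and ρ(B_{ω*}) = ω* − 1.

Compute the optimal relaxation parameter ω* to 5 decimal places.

ω* = 1.95671

ρ_J = max_k |cos(kπ/142)| = cos(π/142) = 0.99976
root = sin(π/142) = 0.022122  (since 1−cos² = sin²).
ω* = 2/(1+0.022122) = 1.95671
At ω = 1.95671 every |λ(B_ω)| = ω−1, so ρ_SOR = 0.95671.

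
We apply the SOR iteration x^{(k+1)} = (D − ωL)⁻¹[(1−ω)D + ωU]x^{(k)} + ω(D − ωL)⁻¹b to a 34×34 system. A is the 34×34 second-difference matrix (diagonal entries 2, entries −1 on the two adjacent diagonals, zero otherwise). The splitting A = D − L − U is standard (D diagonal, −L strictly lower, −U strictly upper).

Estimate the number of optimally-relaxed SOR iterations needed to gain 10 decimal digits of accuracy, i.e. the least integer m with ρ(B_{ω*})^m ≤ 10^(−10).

B_J for the 34×34 system has eigenvalues cos(kπ/35); ρ_J = cos(π/35) = 0.9959743.
root = sin(π/35) = 0.0896393  (since 1−cos² = sin²).
Then 2/(1+√(1−ρ_J²)) = 2/(1+0.0896393); ω* = 2/1.0896393 = 1.8354698.
and ρ(B_{ω*}) = 1.8354698 − 1 = 0.8354698.
(0.8354698)^m ≤ 10^{−10}  ⇒  m·ln(0.8354698) ≤ −10·ln10  ⇒  m ≥ 128.092  ⇒  m = 129

m = 129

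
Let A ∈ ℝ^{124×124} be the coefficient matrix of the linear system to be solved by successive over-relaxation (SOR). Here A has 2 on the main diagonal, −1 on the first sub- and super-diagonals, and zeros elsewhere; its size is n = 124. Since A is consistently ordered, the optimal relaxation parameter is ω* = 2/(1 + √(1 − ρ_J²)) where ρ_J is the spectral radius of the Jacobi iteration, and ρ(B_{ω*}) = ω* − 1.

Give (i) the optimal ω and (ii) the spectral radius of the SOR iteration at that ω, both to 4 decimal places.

ω* = 1.9510, ρ_SOR = 0.9510

½·tridiag(1,0,1) at n=124: λ_k = cos(kπ/125); max |λ| at k=1 ⇒ ρ_J = cos(π/125) ≈ 0.9997.
root = sin(π/125) = 0.02513  (since 1−cos² = sin²).
ω* = 2 / (1 + 0.02513) = 2 / 1.02513 ≈ 1.9510.
ρ_SOR = ω* − 1 = 1.9510 − 1 = 0.9510.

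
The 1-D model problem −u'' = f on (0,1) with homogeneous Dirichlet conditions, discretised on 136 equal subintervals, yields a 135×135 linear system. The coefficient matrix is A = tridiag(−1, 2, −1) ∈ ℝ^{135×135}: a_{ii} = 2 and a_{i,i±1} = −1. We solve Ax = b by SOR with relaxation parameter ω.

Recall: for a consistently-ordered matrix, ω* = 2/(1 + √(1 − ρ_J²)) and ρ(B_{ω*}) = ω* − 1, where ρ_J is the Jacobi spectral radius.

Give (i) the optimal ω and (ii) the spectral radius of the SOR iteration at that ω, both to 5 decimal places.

ρ_J = max_k |cos(kπ/136)| = cos(π/136) = 0.99973
√(1−ρ_J²) simplifies to sin(π/136) = 0.023098.
ω* = 2 / (1 + 0.023098) = 2 / 1.023098 ≈ 1.95485.
ρ_SOR = ω* − 1 ≈ 0.95485.

ω* = 1.95485, ρ_SOR = 0.95485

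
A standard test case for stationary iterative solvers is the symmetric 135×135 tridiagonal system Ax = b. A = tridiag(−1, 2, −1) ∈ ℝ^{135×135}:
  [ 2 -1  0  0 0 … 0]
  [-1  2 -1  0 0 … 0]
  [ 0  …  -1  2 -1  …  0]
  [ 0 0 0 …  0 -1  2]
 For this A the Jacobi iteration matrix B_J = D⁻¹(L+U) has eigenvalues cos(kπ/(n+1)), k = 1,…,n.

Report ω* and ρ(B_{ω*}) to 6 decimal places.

½·tridiag(1,0,1) at n=135: λ_k = cos(kπ/136); max |λ| at k=1 ⇒ ρ_J = cos(π/136) ≈ 0.999733.
√(1−ρ_J²) = |sin(π/136)| = 0.0230979
Then 2/(1+√(1−ρ_J²)) = 2/(1+0.0230979); ω* = 2/1.0230979 = 1.954847.
ρ(B_{ω*}) = ω*−1 = 0.954847

ω* = 1.954847, ρ_SOR = 0.954847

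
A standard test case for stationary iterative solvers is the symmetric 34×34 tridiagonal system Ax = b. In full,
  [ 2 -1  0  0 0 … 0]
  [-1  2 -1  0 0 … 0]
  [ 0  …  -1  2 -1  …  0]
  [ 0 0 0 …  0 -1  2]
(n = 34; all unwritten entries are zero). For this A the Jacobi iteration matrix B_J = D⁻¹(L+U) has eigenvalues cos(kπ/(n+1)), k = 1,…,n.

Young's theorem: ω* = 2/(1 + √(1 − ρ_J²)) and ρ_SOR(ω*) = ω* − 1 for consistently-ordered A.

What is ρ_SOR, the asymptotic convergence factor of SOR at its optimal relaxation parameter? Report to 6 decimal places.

With n=34, ρ(Jacobi) = cos(π/35) = 0.995974.
root = sin(π/35) = 0.0896393  (since 1−cos² = sin²).
So ω* = 2/1.0896393 = 1.835470 (Young).
ρ_SOR = ω* − 1 = 1.835470 − 1 = 0.835470.

ρ_SOR = 0.835470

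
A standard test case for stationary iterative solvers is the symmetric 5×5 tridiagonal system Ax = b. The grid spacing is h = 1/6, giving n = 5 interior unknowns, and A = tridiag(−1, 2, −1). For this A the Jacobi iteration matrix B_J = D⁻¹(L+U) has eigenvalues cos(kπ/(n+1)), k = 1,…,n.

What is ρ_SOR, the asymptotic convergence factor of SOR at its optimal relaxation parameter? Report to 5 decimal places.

ρ_SOR = 0.33333

n=5: λ(B_J) = 1 − λ(A)/2 = cos(kπ/6); k=1 gives ρ_J = 0.86603.
√(1−ρ_J²) simplifies to sin(π/6) = 0.500000.
ω* = 2 / (1 + 0.500000) = 2 / 1.500000 ≈ 1.33333.
[ρ_SOR] ω* − 1 = 0.33333.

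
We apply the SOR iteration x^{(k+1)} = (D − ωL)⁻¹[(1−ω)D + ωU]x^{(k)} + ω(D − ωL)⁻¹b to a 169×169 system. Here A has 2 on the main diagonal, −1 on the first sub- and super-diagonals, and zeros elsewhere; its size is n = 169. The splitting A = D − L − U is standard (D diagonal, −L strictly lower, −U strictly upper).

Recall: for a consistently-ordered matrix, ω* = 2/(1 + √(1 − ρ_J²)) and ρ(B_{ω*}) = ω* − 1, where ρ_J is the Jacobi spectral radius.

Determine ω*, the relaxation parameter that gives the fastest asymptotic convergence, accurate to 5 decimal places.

n=169: λ(B_J) = 1 − λ(A)/2 = cos(kπ/170); k=1 gives ρ_J = 0.99983.
1 − cos²(π/170) = sin²(π/170) ⇒ √(1−ρ_J²) = sin(π/170) = 0.018479.
Young: ω* = 2/(1+√(1−ρ_J²)) = 2/(1+0.018479) = 2/1.018479 = 1.96371.
At ω = 1.96371 every |λ(B_ω)| = ω−1, so ρ_SOR = 0.96371.

ω* = 1.96371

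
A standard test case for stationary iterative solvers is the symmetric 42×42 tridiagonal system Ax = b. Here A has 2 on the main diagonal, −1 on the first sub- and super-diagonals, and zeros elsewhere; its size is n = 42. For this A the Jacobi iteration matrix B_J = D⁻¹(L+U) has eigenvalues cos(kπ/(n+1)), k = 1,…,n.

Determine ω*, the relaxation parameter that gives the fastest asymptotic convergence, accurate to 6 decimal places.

B_J for the 42×42 system has eigenvalues cos(kπ/43); ρ_J = cos(π/43) = 0.997332.
√(1 − cos²(π/43)) = sin(π/43) ≈ 0.0729953.
ω* = 2 / (1 + 0.0729953) = 2 / 1.0729953 ≈ 1.863941.
ρ_SOR = ω* − 1 ≈ 0.863941.

ω* = 1.863941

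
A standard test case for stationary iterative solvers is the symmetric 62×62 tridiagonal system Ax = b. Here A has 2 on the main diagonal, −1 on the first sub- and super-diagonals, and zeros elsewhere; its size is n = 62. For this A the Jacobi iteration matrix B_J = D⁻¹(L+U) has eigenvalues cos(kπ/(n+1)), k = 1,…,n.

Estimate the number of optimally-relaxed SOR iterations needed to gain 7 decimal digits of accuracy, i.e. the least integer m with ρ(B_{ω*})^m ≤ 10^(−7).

m = 162

ρ_J = max_k |cos(kπ/63)| = cos(π/63) = 0.9987569
√(1−ρ_J²) = |sin(π/63)| = 0.0498459
Then 2/(1+√(1−ρ_J²)) = 2/(1+0.0498459); ω* = 2/1.0498459 = 1.9050415.
ρ(B_{ω*}) = ω*−1 = 0.9050415
(0.9050415)^m ≤ 10^{−7}  ⇒  m·ln(0.9050415) ≤ −7·ln10  ⇒  m ≥ 161.545  ⇒  m = 162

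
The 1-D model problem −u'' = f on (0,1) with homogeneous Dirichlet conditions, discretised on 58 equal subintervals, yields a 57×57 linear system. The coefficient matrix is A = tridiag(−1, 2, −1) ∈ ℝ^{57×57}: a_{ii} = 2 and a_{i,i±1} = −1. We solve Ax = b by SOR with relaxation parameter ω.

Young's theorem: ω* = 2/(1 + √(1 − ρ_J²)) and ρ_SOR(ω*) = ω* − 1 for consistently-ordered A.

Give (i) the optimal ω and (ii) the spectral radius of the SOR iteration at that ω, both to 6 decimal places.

ω* = 1.897283, ρ_SOR = 0.897283

With n=57, ρ(Jacobi) = cos(π/58) = 0.998533.
root = sin(π/58) = 0.0541389  (since 1−cos² = sin²).
ω* = 2 / (1 + 0.0541389) = 2 / 1.0541389 ≈ 1.897283.
Hence ρ(B_{ω*}) = 1.897283 − 1 = 0.897283.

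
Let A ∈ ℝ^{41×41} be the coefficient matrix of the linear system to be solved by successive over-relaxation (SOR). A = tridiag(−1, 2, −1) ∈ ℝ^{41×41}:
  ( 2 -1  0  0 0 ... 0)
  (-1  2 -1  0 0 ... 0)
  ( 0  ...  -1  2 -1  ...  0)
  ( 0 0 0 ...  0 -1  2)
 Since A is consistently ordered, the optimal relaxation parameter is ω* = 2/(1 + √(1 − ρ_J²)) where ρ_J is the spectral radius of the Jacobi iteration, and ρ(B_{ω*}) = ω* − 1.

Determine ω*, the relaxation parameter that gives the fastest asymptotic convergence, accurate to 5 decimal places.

ω* = 1.86093

With n=41, ρ(Jacobi) = cos(π/42) = 0.99720.
1 − cos²(π/42) = sin²(π/42) ⇒ √(1−ρ_J²) = sin(π/42) = 0.074730.
ω* = 2 / (1 + 0.074730) = 2 / 1.074730 ≈ 1.86093.
ρ_SOR = ω* − 1 ≈ 0.86093.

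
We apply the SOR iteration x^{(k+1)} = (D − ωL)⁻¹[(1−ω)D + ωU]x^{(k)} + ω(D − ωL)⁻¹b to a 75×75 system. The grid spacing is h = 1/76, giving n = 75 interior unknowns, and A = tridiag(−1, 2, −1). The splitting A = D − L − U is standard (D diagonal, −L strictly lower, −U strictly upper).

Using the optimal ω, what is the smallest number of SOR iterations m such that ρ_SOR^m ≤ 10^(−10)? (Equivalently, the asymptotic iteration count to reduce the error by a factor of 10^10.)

[ρ_J] n=75: ρ(B_J) = cos(π/(n+1)) = cos(π/76) = 0.9991458.
√(1 − cos²(π/76)) = sin(π/76) ≈ 0.0413250.
Young: ω* = 2/(1+√(1−ρ_J²)) = 2/(1+0.0413250) = 2/1.0413250 = 1.9206300.
At ω = 1.9206300 every |λ(B_ω)| = ω−1, so ρ_SOR = 0.9206300.
10·ln10 = 23.0259; −ln(0.9206300) = 0.0826971; m = ⌈23.0259/0.0826971⌉ = ⌈278.437⌉ = 279.

m = 279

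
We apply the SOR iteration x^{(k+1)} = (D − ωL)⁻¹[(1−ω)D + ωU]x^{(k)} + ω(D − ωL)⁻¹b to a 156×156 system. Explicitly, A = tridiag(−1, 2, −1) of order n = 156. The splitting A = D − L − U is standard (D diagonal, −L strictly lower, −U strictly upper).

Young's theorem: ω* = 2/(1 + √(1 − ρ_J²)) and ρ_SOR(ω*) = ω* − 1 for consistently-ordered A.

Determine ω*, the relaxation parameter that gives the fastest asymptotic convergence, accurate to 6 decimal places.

ρ_J = max_k |cos(kπ/157)| = cos(π/157) = 0.999800
√(1 − cos²(π/157)) = sin(π/157) ≈ 0.0200088.
ω* = 2/(1+0.0200088) = 1.960767
Hence ρ(B_{ω*}) = 1.960767 − 1 = 0.960767.

ω* = 1.960767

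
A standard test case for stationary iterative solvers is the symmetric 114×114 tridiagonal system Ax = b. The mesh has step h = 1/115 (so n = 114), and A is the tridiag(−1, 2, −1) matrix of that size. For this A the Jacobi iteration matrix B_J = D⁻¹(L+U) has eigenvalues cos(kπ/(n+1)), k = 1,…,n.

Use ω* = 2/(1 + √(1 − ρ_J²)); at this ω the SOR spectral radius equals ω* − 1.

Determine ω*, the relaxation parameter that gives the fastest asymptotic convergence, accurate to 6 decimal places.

ω* = 1.946823

ρ_J = max_k |cos(kπ/115)| = cos(π/115) = 0.999627
1 − cos²(π/115) = sin²(π/115) ⇒ √(1−ρ_J²) = sin(π/115) = 0.0273148.
So ω* = 2/1.0273148 = 1.946823 (Young).
[ρ_SOR] ω* − 1 = 0.946823.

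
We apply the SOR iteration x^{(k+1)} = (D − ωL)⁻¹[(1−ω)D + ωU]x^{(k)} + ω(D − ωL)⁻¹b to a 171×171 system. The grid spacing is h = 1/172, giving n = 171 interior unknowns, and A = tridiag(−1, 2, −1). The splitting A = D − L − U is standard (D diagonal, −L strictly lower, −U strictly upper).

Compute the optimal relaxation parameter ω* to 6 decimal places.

[ρ_J] n=171: ρ(B_J) = cos(π/(n+1)) = cos(π/172) = 0.999833.
√(1 − cos²(π/172)) = sin(π/172) ≈ 0.0182641.
ω* = 2/(1 + 0.0182641) = 2/1.0182641 = 1.964127.
At ω = 1.964127 every |λ(B_ω)| = ω−1, so ρ_SOR = 0.964127.

ω* = 1.964127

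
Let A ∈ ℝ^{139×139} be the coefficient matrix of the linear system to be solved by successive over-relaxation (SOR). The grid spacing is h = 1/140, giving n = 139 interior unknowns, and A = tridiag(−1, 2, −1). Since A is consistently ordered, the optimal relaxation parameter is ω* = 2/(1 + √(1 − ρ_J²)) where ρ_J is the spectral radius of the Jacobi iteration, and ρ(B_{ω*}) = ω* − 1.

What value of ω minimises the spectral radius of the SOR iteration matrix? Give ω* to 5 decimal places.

[ρ_J] n=139: ρ(B_J) = cos(π/(n+1)) = cos(π/140) = 0.99975.
1 − cos²(π/140) = sin²(π/140) ⇒ √(1−ρ_J²) = sin(π/140) = 0.022438.
ω* = 2/(1+0.022438) = 1.95611
Hence ρ(B_{ω*}) = 1.95611 − 1 = 0.95611.

ω* = 1.95611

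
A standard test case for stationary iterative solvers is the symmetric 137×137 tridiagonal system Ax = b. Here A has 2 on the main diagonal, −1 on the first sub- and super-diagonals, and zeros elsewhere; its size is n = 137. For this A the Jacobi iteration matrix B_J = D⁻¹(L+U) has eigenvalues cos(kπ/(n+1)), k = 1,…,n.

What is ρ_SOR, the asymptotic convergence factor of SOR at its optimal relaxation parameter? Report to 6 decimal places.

ρ_SOR = 0.955487

n=137: λ(B_J) = 1 − λ(A)/2 = cos(kπ/138); k=1 gives ρ_J = 0.999741.
√(1 − cos²(π/138)) = sin(π/138) ≈ 0.0227632.
[ω*] 2 ÷ (1 + 0.0227632) = 2 ÷ 1.0227632 = 1.955487.
[ρ_SOR] ω* − 1 = 0.955487.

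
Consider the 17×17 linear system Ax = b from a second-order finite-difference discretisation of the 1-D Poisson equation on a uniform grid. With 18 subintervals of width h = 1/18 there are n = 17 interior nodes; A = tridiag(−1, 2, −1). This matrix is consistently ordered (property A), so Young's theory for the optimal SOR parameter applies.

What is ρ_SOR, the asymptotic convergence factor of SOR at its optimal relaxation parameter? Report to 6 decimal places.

ρ_SOR = 0.704088

spectrum of D⁻¹(L+U) = {cos(kπ/18) : 1≤k≤17}; ρ_J = cos(π/18) = 0.984808.
1 − cos²(π/18) = sin²(π/18) ⇒ √(1−ρ_J²) = sin(π/18) = 0.1736482.
ω* = 2 / (1 + 0.1736482) = 2 / 1.1736482 ≈ 1.704088.
[ρ_SOR] ω* − 1 = 0.704088.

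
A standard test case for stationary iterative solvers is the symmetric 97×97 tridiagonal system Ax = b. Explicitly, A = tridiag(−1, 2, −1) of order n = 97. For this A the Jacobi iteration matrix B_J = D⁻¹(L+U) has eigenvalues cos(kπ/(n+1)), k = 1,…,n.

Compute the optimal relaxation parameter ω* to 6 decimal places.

ρ_J = max_k |cos(kπ/98)| = cos(π/98) = 0.999486
√(1−ρ_J²) simplifies to sin(π/98) = 0.0320516.
So ω* = 2/1.0320516 = 1.937888 (Young).
ρ(B_{ω*}) = ω*−1 = 0.937888

ω* = 1.937888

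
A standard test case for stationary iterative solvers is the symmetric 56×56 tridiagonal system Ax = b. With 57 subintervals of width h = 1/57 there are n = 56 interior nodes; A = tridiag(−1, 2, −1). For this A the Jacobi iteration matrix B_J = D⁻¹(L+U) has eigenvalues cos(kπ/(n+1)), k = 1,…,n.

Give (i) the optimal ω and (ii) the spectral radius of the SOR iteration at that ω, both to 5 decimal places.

ρ_J = max_k |cos(kπ/57)| = cos(π/57) = 0.99848
root = sin(π/57) = 0.055088  (since 1−cos² = sin²).
ω* = 2 / (1 + 0.055088) = 2 / 1.055088 ≈ 1.89558.
[ρ_SOR] ω* − 1 = 0.89558.

ω* = 1.89558, ρ_SOR = 0.89558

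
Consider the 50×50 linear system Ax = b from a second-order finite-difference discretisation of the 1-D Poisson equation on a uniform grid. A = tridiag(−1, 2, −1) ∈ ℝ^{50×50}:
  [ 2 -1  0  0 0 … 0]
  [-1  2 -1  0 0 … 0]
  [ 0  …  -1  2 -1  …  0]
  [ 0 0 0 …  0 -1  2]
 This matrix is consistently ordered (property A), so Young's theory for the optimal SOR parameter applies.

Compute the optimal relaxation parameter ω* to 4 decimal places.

ω* = 1.8840

[ρ_J] n=50: ρ(B_J) = cos(π/(n+1)) = cos(π/51) = 0.9981.
1 − cos²(π/51) = sin²(π/51) ⇒ √(1−ρ_J²) = sin(π/51) = 0.06156.
ω* = 2/(1 + 0.06156) = 2/1.06156 = 1.8840.
At ω = 1.8840 every |λ(B_ω)| = ω−1, so ρ_SOR = 0.8840.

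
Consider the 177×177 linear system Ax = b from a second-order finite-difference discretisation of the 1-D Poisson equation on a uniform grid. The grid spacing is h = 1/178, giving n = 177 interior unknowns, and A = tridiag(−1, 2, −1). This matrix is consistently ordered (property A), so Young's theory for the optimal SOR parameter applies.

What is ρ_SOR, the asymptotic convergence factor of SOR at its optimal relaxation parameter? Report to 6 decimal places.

[ρ_J] n=177: ρ(B_J) = cos(π/(n+1)) = cos(π/178) = 0.999844.
1 − cos²(π/178) = sin²(π/178) ⇒ √(1−ρ_J²) = sin(π/178) = 0.0176485.
ω* = 2/(1+0.0176485) = 1.965315
[ρ_SOR] ω* − 1 = 0.965315.

ρ_SOR = 0.965315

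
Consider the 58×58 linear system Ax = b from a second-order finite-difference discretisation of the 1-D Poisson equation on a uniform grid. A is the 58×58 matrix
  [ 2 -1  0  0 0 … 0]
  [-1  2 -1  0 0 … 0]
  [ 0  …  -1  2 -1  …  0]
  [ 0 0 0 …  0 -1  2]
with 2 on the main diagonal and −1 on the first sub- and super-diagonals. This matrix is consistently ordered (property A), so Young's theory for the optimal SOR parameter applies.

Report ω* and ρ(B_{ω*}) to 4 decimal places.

B_J for the 58×58 system has eigenvalues cos(kπ/59); ρ_J = cos(π/59) = 0.9986.
root = sin(π/59) = 0.05322  (since 1−cos² = sin²).
ω* = 2 / (1 + 0.05322) = 2 / 1.05322 ≈ 1.8989.
[ρ_SOR] ω* − 1 = 0.8989.

ω* = 1.8989, ρ_SOR = 0.8989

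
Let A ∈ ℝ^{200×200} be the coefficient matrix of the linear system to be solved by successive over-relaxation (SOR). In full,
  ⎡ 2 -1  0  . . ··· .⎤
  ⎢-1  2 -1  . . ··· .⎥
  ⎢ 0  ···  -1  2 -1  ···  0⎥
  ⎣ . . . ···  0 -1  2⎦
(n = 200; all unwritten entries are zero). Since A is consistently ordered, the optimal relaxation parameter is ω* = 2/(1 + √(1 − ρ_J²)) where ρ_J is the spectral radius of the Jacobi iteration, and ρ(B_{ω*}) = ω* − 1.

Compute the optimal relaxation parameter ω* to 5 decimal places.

ω* = 1.96922

spectrum of D⁻¹(L+U) = {cos(kπ/201) : 1≤k≤200}; ρ_J = cos(π/201) = 0.99988.
root = sin(π/201) = 0.015629  (since 1−cos² = sin²).
[ω*] 2 ÷ (1 + 0.015629) = 2 ÷ 1.015629 = 1.96922.
ρ_SOR = ω* − 1 ≈ 0.96922.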